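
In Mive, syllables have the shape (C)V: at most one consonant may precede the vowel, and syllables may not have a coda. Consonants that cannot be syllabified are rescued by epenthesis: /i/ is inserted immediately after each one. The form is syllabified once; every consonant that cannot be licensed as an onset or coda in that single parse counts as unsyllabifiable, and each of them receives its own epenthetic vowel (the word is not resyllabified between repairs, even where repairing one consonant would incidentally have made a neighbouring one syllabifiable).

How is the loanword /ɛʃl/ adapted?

Syllabifying with onset maximization leaves /ʃ/, /l/ stranded (no codas are permitted; onsets are limited to one consonant).
Epenthesis after each stranded consonant: /ʃ/ → /ʃi/, /l/ → /li/.

ɛʃili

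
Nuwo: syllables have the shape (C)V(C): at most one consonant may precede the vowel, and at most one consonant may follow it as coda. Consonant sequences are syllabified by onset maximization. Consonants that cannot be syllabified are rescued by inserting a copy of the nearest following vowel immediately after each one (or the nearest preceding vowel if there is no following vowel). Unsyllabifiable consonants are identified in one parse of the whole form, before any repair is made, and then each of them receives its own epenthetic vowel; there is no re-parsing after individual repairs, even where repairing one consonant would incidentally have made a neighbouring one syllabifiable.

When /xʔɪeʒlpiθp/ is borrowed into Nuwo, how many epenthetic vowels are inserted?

The unsyllabifiable consonants are /x/, /l/, /p/; each receives one epenthetic vowel.

3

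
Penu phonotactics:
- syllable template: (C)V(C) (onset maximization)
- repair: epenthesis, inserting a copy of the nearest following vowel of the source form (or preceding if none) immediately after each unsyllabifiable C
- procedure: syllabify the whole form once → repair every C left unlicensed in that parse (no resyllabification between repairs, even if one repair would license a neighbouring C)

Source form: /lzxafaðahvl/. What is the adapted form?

lazaxafaðahvala

The consonants /l/, /z/, /v/, /l/ cannot be parsed into a legal (C)V(C) syllable (at most one coda consonant is licensed; onsets are limited to one consonant).
Each unlicensed consonant becomes the onset of a new syllable: /l/ → /la/, /z/ → /za/, /v/ → /va/, /l/ → /la/.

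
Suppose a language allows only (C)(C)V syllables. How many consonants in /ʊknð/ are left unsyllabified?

Under (C)(C)V, the unsyllabifiable consonants are /k/, /n/, /ð/ (no codas are permitted; onsets may contain at most 2 consonants).

3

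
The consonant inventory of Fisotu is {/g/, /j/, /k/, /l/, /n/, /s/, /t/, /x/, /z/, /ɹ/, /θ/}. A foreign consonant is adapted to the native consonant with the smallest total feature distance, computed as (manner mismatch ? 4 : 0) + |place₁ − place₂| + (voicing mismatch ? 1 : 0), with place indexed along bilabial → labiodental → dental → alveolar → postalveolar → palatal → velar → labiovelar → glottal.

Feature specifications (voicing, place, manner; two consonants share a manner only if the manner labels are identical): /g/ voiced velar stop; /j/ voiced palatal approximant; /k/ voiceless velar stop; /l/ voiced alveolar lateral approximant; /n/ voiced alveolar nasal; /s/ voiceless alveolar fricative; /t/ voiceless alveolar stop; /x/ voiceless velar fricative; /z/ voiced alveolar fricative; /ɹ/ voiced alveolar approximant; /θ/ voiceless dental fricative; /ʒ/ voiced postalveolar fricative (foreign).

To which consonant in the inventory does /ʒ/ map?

z

/z/ is closest: same manner (fricative), place distance 1 (postalveolar→alveolar), same voicing; total 1. Next closest is /s/ at distance 2.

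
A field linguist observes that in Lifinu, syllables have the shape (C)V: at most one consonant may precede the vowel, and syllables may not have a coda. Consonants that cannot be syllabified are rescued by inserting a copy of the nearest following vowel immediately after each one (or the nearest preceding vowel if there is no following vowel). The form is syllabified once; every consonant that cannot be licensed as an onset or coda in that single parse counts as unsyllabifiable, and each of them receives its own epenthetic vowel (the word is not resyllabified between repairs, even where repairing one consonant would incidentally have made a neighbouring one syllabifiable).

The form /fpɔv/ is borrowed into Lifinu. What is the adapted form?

fɔpɔvɔ

Syllabifying with onset maximization leaves /f/, /v/ stranded (no codas are permitted; onsets are limited to one consonant).
Each unlicensed consonant becomes the onset of a new syllable: /f/ → /fɔ/, /v/ → /vɔ/.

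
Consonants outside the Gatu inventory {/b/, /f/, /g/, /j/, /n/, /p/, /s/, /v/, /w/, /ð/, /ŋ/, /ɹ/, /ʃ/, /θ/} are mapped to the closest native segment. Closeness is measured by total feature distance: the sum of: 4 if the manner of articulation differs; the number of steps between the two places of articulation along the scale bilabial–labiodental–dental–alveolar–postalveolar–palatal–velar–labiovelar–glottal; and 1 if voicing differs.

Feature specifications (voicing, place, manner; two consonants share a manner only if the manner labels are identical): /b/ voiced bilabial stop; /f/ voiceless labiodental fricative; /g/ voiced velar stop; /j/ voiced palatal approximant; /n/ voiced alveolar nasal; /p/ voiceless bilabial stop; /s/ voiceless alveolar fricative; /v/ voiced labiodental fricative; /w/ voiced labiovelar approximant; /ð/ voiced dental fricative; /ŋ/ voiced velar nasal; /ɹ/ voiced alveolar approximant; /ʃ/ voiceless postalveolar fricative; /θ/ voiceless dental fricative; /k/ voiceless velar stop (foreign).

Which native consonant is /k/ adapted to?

g

/g/ is closest: same manner (stop), place distance 0 (velar→velar), voicing differs (+1); total 1. Next closest is /ŋ/ at distance 5.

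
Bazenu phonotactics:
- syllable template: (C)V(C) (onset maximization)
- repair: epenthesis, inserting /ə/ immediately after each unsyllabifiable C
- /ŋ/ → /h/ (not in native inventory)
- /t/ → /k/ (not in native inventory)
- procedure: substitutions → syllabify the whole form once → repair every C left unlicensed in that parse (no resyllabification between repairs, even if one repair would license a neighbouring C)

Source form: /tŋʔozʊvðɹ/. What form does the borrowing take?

kəhəʔozʊvðəɹə

Substitution: /t/ → /k/, /ŋ/ → /h/, giving /khʔozʊvðɹ/.
The consonants /k/, /h/, /ð/, /ɹ/ cannot be parsed into a legal (C)V(C) syllable (at most one coda consonant is licensed; onsets are limited to one consonant).
Each unlicensed consonant becomes the onset of a new syllable: /k/ → /kə/, /h/ → /hə/, /ð/ → /ðə/, /ɹ/ → /ɹə/.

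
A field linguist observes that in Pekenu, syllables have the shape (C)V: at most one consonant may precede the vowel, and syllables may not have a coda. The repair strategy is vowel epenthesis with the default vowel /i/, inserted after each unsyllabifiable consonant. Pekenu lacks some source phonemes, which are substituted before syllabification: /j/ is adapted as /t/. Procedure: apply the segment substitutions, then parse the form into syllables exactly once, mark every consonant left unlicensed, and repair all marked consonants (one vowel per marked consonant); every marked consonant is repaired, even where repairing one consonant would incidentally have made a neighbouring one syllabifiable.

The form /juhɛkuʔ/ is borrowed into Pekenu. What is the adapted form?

tuhɛkuʔi

Substitution: /j/ → /t/, giving /tuhɛkuʔ/.
Syllabifying with onset maximization leaves /ʔ/ stranded (no codas are permitted; onsets are limited to one consonant).
Each unlicensed consonant becomes the onset of a new syllable: /ʔ/ → /ʔi/.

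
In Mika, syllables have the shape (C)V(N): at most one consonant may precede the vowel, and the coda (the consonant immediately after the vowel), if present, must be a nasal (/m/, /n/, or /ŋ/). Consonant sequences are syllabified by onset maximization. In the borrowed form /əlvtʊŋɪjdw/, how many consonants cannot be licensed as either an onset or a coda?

The consonants /l/, /v/, /j/, /d/, /w/ cannot be parsed into a legal (C)V(N) syllable (only a nasal (/m/, /n/, or /ŋ/) is licensed in coda position; onsets are limited to one consonant).

5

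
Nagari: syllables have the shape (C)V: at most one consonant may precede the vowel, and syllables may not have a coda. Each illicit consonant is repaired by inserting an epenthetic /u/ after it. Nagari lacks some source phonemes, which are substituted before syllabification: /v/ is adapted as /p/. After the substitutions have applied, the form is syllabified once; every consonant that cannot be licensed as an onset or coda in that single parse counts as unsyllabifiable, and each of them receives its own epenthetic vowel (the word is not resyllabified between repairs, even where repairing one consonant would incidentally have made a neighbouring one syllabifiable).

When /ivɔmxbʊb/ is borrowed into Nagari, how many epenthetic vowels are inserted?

After substitution the input is /ipɔmxbʊb/.
The unsyllabifiable consonants are /m/, /x/, /b/; each receives one epenthetic vowel.

3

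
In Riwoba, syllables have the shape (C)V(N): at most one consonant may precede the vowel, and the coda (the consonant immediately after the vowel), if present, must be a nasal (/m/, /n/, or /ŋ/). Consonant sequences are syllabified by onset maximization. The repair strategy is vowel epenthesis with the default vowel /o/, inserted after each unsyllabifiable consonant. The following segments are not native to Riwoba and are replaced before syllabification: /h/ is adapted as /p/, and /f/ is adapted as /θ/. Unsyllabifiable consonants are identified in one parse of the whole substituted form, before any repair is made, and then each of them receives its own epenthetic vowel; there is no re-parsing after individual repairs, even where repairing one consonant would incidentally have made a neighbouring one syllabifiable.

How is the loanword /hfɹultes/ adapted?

poθoɹuloteso

Substitution: /h/ → /p/, /f/ → /θ/, giving /pθɹultes/.
Syllabifying with onset maximization leaves /p/, /θ/, /l/, /s/ stranded (only a nasal (/m/, /n/, or /ŋ/) is licensed in coda position; onsets are limited to one consonant).
Inserting the epenthetic vowel yields /p/ → /po/, /θ/ → /θo/, /l/ → /lo/, /s/ → /so/.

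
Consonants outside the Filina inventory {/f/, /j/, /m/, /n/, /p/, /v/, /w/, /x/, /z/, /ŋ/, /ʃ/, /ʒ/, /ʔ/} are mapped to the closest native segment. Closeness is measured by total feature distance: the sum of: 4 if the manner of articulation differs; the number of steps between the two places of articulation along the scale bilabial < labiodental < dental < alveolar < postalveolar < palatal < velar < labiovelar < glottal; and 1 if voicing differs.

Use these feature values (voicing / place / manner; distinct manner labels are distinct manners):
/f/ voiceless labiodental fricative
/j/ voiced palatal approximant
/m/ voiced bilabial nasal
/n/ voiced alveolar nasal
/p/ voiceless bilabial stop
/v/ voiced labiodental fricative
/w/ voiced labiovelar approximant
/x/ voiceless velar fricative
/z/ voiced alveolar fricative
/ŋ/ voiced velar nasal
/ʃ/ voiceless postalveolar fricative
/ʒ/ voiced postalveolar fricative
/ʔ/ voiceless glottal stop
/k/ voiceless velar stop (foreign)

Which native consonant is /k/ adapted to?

ʔ

/ʔ/ is closest: same manner (stop), place distance 2 (velar→glottal), same voicing; total 2. Next closest is /x/ at distance 4.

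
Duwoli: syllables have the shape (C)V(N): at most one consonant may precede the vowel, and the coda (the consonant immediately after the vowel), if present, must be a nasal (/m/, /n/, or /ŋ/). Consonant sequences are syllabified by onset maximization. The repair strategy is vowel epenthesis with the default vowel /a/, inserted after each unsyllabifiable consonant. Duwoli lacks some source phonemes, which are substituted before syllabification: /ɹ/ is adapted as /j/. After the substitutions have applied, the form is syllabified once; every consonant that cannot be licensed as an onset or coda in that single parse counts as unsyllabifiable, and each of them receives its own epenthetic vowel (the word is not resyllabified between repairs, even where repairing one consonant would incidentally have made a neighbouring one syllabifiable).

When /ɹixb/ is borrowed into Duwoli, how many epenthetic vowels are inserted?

2

After substitution the input is /jixb/.
The unsyllabifiable consonants are /x/, /b/; each receives one epenthetic vowel.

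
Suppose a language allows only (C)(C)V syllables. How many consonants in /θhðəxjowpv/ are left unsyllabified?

4

Syllabifying with onset maximization leaves /θ/, /w/, /p/, /v/ stranded (no codas are permitted; onsets may contain at most 2 consonants).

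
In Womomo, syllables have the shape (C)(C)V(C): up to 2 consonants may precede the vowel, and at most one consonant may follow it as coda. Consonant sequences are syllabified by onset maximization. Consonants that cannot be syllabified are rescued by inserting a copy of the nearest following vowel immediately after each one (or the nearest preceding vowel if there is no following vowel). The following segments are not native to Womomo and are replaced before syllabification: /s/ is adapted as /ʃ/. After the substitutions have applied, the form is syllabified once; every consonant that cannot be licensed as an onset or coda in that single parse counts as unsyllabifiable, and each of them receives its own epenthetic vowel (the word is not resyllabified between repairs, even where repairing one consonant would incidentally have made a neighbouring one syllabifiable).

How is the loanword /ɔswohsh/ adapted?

Substitution: /s/ → /ʃ/, giving /ɔʃwohʃh/.
Under (C)(C)V(C), the unsyllabifiable consonants are /ʃ/, /h/ (at most one coda consonant is licensed; onsets may contain at most 2 consonants).
Each unlicensed consonant becomes the onset of a new syllable: /ʃ/ → /ʃo/, /h/ → /ho/.

ɔʃwohʃoho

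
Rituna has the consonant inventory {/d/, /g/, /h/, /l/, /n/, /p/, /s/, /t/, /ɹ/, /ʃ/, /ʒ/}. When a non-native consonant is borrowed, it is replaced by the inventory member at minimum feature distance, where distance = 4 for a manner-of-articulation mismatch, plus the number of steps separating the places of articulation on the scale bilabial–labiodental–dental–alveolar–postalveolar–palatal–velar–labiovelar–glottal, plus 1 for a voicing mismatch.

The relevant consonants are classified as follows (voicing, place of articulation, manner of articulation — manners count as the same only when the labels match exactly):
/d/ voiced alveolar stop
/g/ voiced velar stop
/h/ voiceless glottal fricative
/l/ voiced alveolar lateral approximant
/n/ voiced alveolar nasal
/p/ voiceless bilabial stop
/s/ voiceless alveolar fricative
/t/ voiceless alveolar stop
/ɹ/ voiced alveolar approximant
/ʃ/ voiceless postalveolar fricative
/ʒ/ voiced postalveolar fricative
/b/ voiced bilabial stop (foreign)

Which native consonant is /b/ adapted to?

p

/p/ is closest: same manner (stop), place distance 0 (bilabial→bilabial), voicing differs (+1); total 1. Next closest is /d/ at distance 3.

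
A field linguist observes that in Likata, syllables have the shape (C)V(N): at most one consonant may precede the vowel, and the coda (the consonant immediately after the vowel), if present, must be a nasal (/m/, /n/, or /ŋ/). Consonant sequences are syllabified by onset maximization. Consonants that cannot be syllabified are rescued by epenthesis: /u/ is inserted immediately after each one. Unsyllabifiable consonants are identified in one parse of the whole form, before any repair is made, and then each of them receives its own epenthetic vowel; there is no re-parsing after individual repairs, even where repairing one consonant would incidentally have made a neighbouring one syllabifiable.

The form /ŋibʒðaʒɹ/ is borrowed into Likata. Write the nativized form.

Under (C)V(N), the unsyllabifiable consonants are /b/, /ʒ/, /ʒ/, /ɹ/ (only a nasal (/m/, /n/, or /ŋ/) is licensed in coda position; onsets are limited to one consonant).
Inserting the epenthetic vowel yields /b/ → /bu/, /ʒ/ → /ʒu/, /ʒ/ → /ʒu/, /ɹ/ → /ɹu/.

ŋibuʒuðaʒuɹu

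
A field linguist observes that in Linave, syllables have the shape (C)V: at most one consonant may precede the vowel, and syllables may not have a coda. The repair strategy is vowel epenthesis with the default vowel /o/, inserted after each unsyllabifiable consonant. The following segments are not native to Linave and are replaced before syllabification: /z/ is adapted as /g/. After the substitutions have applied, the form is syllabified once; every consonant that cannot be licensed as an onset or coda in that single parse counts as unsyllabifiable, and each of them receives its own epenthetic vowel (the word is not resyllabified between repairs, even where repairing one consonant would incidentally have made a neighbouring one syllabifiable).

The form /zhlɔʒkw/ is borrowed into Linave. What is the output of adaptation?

goholɔʒokowo

Substitution: /z/ → /g/, giving /ghlɔʒkw/.
Under (C)V, the unsyllabifiable consonants are /g/, /h/, /ʒ/, /k/, /w/ (no codas are permitted; onsets are limited to one consonant).
Each unlicensed consonant becomes the onset of a new syllable: /g/ → /go/, /h/ → /ho/, /ʒ/ → /ʒo/, /k/ → /ko/, /w/ → /wo/.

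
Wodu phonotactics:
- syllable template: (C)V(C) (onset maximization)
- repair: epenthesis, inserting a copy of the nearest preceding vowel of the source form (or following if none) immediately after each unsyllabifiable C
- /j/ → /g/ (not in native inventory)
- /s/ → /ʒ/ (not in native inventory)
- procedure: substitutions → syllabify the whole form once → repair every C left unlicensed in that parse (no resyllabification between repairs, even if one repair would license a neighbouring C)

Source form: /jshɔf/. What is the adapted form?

gɔʒɔhɔf

Substitution: /j/ → /g/, /s/ → /ʒ/, giving /gʒhɔf/.
Syllabifying with onset maximization leaves /g/, /ʒ/ stranded (at most one coda consonant is licensed; onsets are limited to one consonant).
Inserting the epenthetic vowel yields /g/ → /gɔ/, /ʒ/ → /ʒɔ/.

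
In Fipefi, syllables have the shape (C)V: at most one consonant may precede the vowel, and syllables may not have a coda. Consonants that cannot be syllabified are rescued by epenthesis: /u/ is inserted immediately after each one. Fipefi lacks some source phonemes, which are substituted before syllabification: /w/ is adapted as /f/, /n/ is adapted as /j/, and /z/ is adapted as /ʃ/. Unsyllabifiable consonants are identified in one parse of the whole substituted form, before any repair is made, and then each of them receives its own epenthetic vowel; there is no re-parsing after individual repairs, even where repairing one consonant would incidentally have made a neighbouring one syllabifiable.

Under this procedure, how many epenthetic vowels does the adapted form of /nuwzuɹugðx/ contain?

4

After substitution the input is /jufʃuɹugðx/.
The unsyllabifiable consonants are /f/, /g/, /ð/, /x/; each receives one epenthetic vowel.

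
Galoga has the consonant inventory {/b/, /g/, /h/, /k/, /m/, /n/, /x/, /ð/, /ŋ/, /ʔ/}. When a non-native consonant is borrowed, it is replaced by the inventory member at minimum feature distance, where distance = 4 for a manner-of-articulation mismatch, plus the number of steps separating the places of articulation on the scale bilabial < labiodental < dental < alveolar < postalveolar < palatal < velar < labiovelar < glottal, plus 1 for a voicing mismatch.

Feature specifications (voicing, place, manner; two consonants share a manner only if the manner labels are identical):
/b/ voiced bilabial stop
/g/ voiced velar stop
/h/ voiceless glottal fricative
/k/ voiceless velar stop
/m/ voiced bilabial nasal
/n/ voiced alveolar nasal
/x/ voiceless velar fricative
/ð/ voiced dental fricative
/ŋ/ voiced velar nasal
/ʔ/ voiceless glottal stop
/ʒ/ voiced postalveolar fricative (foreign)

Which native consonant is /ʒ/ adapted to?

/ð/ is closest: same manner (fricative), place distance 2 (postalveolar→dental), same voicing; total 2. Next closest is /x/ at distance 3.

ð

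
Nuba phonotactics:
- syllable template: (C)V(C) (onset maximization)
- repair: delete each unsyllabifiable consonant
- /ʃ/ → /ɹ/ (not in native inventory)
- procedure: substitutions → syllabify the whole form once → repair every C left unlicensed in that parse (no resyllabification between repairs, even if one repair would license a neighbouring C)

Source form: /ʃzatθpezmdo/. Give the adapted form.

zatpezdo

Substitution: /ʃ/ → /ɹ/, giving /ɹzatθpezmdo/.
The consonants /ɹ/, /θ/, /m/ cannot be parsed into a legal (C)V(C) syllable (at most one coda consonant is licensed; onsets are limited to one consonant).
Deletion applies to /ɹ/, /θ/, /m/.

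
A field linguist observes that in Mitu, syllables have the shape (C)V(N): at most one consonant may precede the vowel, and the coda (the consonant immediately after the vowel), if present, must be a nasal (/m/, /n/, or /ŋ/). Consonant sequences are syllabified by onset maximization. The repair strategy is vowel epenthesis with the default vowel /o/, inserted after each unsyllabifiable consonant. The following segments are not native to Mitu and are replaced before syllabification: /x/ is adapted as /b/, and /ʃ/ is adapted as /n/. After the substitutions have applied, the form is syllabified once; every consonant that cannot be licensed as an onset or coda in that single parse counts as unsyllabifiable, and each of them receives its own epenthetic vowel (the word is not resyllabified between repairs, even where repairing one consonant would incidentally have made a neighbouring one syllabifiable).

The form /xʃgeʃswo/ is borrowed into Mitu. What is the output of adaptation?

Substitution: /x/ → /b/, /ʃ/ → /n/, giving /bngenswo/.
Under (C)V(N), the unsyllabifiable consonants are /b/, /n/, /s/ (only a nasal (/m/, /n/, or /ŋ/) is licensed in coda position; onsets are limited to one consonant).
Inserting the epenthetic vowel yields /b/ → /bo/, /n/ → /no/, /s/ → /so/.

bonogensowo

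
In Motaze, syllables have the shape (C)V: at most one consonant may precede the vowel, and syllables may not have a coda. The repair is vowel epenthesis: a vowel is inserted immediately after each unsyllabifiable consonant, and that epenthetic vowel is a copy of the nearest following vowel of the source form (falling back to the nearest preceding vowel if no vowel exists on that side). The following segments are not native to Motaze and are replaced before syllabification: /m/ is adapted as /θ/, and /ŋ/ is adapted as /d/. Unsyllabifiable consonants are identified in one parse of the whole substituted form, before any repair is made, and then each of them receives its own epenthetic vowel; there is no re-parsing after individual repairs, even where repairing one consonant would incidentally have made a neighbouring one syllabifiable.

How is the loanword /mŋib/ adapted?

θidibi

Substitution: /m/ → /θ/, /ŋ/ → /d/, giving /θdib/.
Syllabifying with onset maximization leaves /θ/, /b/ stranded (no codas are permitted; onsets are limited to one consonant).
Inserting the epenthetic vowel yields /θ/ → /θi/, /b/ → /bi/.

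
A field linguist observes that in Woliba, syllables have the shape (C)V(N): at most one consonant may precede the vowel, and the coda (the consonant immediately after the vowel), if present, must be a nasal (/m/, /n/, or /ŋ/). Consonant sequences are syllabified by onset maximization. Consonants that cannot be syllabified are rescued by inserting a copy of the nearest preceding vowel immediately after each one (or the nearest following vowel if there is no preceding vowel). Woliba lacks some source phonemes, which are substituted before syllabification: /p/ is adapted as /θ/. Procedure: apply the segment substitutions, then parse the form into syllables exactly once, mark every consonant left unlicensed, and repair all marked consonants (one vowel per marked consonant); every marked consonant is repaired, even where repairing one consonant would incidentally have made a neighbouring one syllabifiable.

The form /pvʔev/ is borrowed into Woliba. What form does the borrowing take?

Substitution: /p/ → /θ/, giving /θvʔev/.
The consonants /θ/, /v/, /v/ cannot be parsed into a legal (C)V(N) syllable (only a nasal (/m/, /n/, or /ŋ/) is licensed in coda position; onsets are limited to one consonant).
Epenthesis after each stranded consonant: /θ/ → /θe/, /v/ → /ve/, /v/ → /ve/.

θeveʔeve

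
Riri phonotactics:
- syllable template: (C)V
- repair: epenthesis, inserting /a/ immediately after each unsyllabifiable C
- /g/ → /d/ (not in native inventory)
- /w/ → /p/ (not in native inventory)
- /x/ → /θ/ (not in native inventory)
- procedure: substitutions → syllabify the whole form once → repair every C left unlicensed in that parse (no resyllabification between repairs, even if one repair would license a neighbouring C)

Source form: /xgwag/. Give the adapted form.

Substitution: /x/ → /θ/, /g/ → /d/, /w/ → /p/, giving /θdpad/.
The consonants /θ/, /d/, /d/ cannot be parsed into a legal (C)V syllable (no codas are permitted; onsets are limited to one consonant).
Inserting the epenthetic vowel yields /θ/ → /θa/, /d/ → /da/, /d/ → /da/.

θadapada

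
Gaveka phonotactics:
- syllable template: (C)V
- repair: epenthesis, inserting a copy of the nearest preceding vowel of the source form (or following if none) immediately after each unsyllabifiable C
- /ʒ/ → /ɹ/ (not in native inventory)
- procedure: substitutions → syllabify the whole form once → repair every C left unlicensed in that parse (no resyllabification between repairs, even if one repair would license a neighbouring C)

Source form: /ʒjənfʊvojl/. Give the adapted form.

Substitution: /ʒ/ → /ɹ/, giving /ɹjənfʊvojl/.
Under (C)V, the unsyllabifiable consonants are /ɹ/, /n/, /j/, /l/ (no codas are permitted; onsets are limited to one consonant).
Inserting the epenthetic vowel yields /ɹ/ → /ɹə/, /n/ → /nə/, /j/ → /jo/, /l/ → /lo/.

ɹəjənəfʊvojolo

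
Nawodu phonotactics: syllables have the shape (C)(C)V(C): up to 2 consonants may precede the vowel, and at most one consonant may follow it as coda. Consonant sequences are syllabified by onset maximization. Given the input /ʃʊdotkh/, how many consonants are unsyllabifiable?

2

The consonants /k/, /h/ cannot be parsed into a legal (C)(C)V(C) syllable (at most one coda consonant is licensed; onsets may contain at most 2 consonants).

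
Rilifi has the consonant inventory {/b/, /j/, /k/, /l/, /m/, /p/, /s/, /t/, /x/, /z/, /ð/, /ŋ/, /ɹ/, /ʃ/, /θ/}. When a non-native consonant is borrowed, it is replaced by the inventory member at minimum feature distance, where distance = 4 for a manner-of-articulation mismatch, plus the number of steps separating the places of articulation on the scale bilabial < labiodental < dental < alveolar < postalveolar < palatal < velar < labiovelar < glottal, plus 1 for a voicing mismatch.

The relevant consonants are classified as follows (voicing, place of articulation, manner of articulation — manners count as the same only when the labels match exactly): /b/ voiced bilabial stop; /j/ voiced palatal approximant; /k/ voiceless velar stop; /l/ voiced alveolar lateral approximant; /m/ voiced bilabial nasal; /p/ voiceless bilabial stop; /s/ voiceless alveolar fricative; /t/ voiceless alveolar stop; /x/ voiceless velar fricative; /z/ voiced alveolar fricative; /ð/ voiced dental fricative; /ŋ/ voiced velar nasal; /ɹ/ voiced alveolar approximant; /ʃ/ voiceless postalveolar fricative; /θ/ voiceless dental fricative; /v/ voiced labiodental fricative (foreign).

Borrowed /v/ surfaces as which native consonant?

/ð/ is closest: same manner (fricative), place distance 1 (labiodental→dental), same voicing; total 1. Next closest is /z/ at distance 2.

ð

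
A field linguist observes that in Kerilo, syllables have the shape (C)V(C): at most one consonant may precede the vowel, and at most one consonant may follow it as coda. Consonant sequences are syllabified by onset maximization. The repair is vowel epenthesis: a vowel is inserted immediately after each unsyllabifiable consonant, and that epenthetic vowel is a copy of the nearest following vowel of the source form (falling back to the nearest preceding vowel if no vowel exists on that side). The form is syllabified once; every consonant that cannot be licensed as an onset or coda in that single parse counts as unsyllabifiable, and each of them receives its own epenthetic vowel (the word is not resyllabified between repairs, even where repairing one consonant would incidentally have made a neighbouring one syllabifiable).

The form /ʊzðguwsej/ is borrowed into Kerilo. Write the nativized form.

ʊzðuguwsej

The consonants /ð/ cannot be parsed into a legal (C)V(C) syllable (at most one coda consonant is licensed; onsets are limited to one consonant).
Epenthesis after each stranded consonant: /ð/ → /ðu/.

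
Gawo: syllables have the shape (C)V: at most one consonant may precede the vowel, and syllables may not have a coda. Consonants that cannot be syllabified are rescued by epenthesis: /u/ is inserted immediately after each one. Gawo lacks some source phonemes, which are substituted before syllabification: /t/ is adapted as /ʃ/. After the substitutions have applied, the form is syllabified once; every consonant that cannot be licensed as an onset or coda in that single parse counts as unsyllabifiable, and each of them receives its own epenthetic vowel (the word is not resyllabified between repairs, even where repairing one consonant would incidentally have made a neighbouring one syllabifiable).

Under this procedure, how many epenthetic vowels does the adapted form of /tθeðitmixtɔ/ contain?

3

After substitution the input is /ʃθeðiʃmixʃɔ/.
The unsyllabifiable consonants are /ʃ/, /ʃ/, /x/; each receives one epenthetic vowel.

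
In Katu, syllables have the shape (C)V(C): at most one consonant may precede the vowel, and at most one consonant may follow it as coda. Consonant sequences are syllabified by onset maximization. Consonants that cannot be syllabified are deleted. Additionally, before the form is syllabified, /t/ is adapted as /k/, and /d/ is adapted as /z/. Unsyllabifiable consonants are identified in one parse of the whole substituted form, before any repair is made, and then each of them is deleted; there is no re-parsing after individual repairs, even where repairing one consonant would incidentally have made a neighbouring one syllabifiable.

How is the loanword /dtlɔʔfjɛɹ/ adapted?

Substitution: /d/ → /z/, /t/ → /k/, giving /zklɔʔfjɛɹ/.
Syllabifying with onset maximization leaves /z/, /k/, /f/ stranded (at most one coda consonant is licensed; onsets are limited to one consonant).
Deleting the stranded consonants removes /z/, /k/, /f/.

lɔʔjɛɹ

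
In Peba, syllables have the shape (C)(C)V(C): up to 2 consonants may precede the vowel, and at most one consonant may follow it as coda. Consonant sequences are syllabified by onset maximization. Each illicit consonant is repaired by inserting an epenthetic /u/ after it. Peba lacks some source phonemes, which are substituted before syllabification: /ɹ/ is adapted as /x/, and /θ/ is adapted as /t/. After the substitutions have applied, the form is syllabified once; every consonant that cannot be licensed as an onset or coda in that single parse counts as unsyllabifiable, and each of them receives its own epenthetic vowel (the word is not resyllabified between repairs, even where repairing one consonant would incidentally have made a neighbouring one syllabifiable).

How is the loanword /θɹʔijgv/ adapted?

Substitution: /θ/ → /t/, /ɹ/ → /x/, giving /txʔijgv/.
The consonants /t/, /g/, /v/ cannot be parsed into a legal (C)(C)V(C) syllable (at most one coda consonant is licensed; onsets may contain at most 2 consonants).
Each unlicensed consonant becomes the onset of a new syllable: /t/ → /tu/, /g/ → /gu/, /v/ → /vu/.

tuxʔijguvu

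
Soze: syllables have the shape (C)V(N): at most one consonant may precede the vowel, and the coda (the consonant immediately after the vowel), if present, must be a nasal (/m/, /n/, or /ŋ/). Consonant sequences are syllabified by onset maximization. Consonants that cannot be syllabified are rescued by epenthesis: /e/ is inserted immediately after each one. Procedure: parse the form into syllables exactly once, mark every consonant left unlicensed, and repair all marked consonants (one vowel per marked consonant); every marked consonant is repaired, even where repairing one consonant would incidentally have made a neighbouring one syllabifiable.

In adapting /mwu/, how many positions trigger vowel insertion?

The unsyllabifiable consonants are /m/; each receives one epenthetic vowel.

1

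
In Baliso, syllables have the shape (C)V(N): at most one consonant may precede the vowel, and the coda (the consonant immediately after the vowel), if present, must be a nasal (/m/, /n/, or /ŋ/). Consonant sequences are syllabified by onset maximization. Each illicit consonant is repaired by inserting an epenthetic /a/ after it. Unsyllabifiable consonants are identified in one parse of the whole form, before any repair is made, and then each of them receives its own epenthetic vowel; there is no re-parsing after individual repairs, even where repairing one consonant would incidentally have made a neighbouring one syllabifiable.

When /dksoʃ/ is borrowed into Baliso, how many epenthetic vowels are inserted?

The unsyllabifiable consonants are /d/, /k/, /ʃ/; each receives one epenthetic vowel.

3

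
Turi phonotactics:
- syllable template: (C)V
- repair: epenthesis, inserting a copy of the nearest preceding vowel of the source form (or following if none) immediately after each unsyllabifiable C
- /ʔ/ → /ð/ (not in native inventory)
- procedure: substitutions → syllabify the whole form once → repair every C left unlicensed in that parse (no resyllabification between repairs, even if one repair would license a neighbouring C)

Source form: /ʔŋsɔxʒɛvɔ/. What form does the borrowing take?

ðɔŋɔsɔxɔʒɛvɔ

Substitution: /ʔ/ → /ð/, giving /ðŋsɔxʒɛvɔ/.
The consonants /ð/, /ŋ/, /x/ cannot be parsed into a legal (C)V syllable (no codas are permitted; onsets are limited to one consonant).
Each unlicensed consonant becomes the onset of a new syllable: /ð/ → /ðɔ/, /ŋ/ → /ŋɔ/, /x/ → /xɔ/.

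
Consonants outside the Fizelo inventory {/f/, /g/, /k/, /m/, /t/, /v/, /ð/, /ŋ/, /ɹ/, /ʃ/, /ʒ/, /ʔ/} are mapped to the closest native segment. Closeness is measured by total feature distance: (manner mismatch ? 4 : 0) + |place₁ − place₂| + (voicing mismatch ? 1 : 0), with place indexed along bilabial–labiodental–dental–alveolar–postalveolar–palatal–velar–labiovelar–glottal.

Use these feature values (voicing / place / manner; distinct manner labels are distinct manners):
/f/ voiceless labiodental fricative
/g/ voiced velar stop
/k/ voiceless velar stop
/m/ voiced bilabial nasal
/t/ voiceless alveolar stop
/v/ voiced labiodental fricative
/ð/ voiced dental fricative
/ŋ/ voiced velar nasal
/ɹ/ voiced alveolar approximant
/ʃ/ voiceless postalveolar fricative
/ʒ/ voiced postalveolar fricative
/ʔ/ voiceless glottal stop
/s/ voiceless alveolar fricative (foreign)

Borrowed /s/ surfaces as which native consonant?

/ʃ/ is closest: same manner (fricative), place distance 1 (alveolar→postalveolar), same voicing; total 1. Next closest is /f/ at distance 2.

ʃ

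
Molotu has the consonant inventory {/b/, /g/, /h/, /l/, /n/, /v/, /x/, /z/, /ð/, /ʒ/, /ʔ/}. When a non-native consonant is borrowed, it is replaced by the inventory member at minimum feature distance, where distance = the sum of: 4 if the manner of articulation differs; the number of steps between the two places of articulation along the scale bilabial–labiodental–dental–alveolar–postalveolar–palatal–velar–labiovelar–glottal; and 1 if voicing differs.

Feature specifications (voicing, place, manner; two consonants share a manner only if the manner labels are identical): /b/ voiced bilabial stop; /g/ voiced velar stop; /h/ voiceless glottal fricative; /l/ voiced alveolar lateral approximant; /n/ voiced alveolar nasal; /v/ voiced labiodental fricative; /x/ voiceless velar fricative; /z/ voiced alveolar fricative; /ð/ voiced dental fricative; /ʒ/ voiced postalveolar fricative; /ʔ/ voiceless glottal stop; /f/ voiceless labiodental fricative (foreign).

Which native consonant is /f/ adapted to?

v

/v/ is closest: same manner (fricative), place distance 0 (labiodental→labiodental), voicing differs (+1); total 1. Next closest is /ð/ at distance 2.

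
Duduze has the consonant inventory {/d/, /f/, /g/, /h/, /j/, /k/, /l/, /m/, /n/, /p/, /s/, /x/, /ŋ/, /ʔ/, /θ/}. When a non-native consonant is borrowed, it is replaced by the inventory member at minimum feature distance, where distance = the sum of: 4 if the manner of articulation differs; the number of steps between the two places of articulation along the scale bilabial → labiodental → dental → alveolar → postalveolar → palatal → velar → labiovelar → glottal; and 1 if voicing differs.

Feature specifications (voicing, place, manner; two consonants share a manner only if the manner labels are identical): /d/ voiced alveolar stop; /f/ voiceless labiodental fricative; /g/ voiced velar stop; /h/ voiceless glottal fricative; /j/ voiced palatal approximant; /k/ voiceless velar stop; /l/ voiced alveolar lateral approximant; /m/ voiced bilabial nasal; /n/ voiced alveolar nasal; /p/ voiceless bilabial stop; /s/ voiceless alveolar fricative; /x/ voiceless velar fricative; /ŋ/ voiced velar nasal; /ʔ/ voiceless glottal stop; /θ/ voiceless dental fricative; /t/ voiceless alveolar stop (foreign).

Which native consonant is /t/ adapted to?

d

/d/ is closest: same manner (stop), place distance 0 (alveolar→alveolar), voicing differs (+1); total 1. Next closest is /k/ at distance 3.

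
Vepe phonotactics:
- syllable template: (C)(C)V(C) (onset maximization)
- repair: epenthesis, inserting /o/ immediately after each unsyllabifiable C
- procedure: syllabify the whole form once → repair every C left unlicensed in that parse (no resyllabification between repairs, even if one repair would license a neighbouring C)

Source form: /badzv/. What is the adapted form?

badzovo

Syllabifying with onset maximization leaves /z/, /v/ stranded (at most one coda consonant is licensed; onsets may contain at most 2 consonants).
Epenthesis after each stranded consonant: /z/ → /zo/, /v/ → /vo/.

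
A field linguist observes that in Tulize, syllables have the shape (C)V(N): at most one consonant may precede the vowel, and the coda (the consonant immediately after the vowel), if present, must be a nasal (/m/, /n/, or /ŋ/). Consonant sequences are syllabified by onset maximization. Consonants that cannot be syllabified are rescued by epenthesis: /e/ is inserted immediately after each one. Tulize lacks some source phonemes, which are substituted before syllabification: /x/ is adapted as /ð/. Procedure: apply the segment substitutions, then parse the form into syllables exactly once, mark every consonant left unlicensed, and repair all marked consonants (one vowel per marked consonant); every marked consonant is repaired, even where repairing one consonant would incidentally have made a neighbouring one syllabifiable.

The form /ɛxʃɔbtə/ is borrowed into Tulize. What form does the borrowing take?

ɛðeʃɔbetə

Substitution: /x/ → /ð/, giving /ɛðʃɔbtə/.
The consonants /ð/, /b/ cannot be parsed into a legal (C)V(N) syllable (only a nasal (/m/, /n/, or /ŋ/) is licensed in coda position; onsets are limited to one consonant).
Epenthesis after each stranded consonant: /ð/ → /ðe/, /b/ → /be/.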